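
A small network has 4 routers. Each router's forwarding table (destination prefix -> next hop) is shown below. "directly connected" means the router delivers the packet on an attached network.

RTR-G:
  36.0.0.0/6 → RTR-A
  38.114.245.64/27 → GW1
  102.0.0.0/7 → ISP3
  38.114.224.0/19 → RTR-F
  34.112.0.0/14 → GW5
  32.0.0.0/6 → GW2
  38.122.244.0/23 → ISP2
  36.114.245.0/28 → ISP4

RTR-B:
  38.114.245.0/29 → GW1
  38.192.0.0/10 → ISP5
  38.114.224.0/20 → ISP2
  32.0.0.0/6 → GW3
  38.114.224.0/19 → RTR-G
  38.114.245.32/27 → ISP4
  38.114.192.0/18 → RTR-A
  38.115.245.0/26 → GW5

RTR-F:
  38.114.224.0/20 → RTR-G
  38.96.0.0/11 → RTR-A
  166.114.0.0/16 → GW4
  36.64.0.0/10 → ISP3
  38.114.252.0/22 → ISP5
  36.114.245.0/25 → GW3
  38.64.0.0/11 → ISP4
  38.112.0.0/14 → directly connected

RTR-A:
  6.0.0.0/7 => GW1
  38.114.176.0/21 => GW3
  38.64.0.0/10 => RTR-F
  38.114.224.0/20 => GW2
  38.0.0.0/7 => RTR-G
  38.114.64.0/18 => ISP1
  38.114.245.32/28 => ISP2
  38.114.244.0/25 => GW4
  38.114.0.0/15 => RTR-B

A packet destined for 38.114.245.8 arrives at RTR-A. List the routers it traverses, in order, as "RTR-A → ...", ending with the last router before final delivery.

RTR-A → RTR-B → RTR-G → RTR-F

At RTR-A: longest match for 38.114.245.8 is 38.114.0.0/15 -> RTR-B
At RTR-B: longest match for 38.114.245.8 is 38.114.224.0/19 -> RTR-G
At RTR-G: longest match for 38.114.245.8 is 38.114.224.0/19 -> RTR-F
At RTR-F: longest match for 38.114.245.8 is 38.112.0.0/14 -> directly connected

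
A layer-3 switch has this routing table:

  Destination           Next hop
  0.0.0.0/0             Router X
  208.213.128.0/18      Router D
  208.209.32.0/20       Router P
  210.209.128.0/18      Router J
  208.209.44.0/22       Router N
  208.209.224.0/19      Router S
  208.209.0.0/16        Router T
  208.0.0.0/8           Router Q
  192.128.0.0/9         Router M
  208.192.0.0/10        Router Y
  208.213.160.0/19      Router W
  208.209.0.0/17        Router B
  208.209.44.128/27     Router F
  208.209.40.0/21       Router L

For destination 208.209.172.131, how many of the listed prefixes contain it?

4

Prefixes containing 208.209.172.131:
  0.0.0.0/0 (default, matches everything)
  208.0.0.0/8 (208.0.0.0 - 208.255.255.255)
  208.192.0.0/10 (208.192.0.0 - 208.255.255.255)
  208.209.0.0/16 (208.209.0.0 - 208.209.255.255)
Total matching entries: 4.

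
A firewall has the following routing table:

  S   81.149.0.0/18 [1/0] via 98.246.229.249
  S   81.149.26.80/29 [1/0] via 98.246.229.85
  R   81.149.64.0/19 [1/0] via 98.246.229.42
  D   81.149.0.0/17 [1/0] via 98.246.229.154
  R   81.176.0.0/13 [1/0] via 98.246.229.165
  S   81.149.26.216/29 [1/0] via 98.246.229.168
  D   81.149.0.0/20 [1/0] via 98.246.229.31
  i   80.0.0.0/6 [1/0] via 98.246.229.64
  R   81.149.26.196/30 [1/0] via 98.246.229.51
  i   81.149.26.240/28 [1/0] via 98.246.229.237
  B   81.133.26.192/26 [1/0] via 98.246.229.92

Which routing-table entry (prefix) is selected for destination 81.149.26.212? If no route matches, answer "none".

Entries matching 81.149.26.212:
  80.0.0.0/6 (80.0.0.0 - 83.255.255.255)
  81.149.0.0/17 (81.149.0.0 - 81.149.127.255)
  81.149.0.0/18 (81.149.0.0 - 81.149.63.255)
Most specific is 81.149.0.0/18.

81.149.0.0/18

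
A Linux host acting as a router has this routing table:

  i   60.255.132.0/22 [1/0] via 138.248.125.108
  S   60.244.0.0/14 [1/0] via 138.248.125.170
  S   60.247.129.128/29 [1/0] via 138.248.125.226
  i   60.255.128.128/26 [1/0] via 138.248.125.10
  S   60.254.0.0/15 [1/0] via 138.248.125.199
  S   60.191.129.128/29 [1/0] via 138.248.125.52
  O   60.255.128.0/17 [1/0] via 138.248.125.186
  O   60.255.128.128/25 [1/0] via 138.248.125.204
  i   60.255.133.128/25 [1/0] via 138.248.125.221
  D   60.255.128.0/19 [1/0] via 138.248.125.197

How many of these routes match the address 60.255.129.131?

Prefixes containing 60.255.129.131:
  60.254.0.0/15 (60.254.0.0 - 60.255.255.255)
  60.255.128.0/17 (60.255.128.0 - 60.255.255.255)
  60.255.128.0/19 (60.255.128.0 - 60.255.159.255)
Total matching entries: 3.

3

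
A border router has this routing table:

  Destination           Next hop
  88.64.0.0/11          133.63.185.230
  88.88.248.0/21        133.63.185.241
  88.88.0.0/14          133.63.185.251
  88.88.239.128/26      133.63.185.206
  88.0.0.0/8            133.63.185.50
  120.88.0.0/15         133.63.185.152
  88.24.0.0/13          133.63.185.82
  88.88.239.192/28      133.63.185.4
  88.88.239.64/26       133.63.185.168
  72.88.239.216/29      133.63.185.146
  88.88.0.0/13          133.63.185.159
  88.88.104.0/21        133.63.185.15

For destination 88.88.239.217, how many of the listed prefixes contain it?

Prefixes containing 88.88.239.217:
  88.0.0.0/8 (88.0.0.0 - 88.255.255.255)
  88.64.0.0/11 (88.64.0.0 - 88.95.255.255)
  88.88.0.0/13 (88.88.0.0 - 88.95.255.255)
  88.88.0.0/14 (88.88.0.0 - 88.91.255.255)
Total matching entries: 4.

4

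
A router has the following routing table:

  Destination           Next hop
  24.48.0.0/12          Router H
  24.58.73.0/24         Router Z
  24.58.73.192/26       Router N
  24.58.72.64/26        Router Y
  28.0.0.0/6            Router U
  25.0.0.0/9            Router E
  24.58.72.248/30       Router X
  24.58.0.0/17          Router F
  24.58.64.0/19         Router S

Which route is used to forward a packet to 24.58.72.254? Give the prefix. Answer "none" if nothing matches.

24.58.64.0/19

Entries matching 24.58.72.254:
  24.48.0.0/12 (24.48.0.0 - 24.63.255.255)
  24.58.0.0/17 (24.58.0.0 - 24.58.127.255)
  24.58.64.0/19 (24.58.64.0 - 24.58.95.255)
Most specific is 24.58.64.0/19.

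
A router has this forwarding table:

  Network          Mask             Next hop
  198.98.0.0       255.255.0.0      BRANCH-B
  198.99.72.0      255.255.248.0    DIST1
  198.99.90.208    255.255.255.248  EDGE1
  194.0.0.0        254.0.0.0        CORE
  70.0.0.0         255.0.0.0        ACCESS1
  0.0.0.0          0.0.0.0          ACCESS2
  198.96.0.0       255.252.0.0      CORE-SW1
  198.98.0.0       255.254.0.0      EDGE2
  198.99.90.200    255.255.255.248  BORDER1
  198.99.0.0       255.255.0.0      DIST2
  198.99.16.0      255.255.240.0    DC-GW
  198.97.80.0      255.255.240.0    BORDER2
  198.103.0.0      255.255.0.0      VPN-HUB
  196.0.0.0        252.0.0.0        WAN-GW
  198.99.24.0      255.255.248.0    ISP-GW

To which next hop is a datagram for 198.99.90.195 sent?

DIST2

Routes whose prefix contains 198.99.90.195:
  0.0.0.0/0 (default, matches everything) -> ACCESS2
  196.0.0.0/6 (196.0.0.0 - 199.255.255.255) -> WAN-GW
  198.96.0.0/14 (198.96.0.0 - 198.99.255.255) -> CORE-SW1
  198.98.0.0/15 (198.98.0.0 - 198.99.255.255) -> EDGE2
  198.99.0.0/16 (198.99.0.0 - 198.99.255.255) -> DIST2
More-specific entries that do NOT match:
  198.99.90.208/29 (198.99.90.208 - 198.99.90.215) does not contain 198.99.90.195
  198.99.90.200/29 (198.99.90.200 - 198.99.90.207) does not contain 198.99.90.195
  198.99.72.0/21 (198.99.72.0 - 198.99.79.255) does not contain 198.99.90.195
  198.99.24.0/21 (198.99.24.0 - 198.99.31.255) does not contain 198.99.90.195
  198.99.16.0/20 (198.99.16.0 - 198.99.31.255) does not contain 198.99.90.195
  198.97.80.0/20 (198.97.80.0 - 198.97.95.255) does not contain 198.99.90.195
Longest matching prefix is /16 -> next hop DIST2.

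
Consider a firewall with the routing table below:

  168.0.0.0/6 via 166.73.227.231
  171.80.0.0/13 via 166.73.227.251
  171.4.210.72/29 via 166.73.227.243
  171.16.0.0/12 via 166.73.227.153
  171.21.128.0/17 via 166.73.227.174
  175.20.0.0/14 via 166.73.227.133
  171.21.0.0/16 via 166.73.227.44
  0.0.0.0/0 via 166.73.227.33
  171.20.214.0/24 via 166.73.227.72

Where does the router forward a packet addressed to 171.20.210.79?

166.73.227.153

Routes whose prefix contains 171.20.210.79:
  0.0.0.0/0 (default, matches everything) -> 166.73.227.33
  168.0.0.0/6 (168.0.0.0 - 171.255.255.255) -> 166.73.227.231
  171.16.0.0/12 (171.16.0.0 - 171.31.255.255) -> 166.73.227.153
More-specific entries that do NOT match:
  171.4.210.72/29 (171.4.210.72 - 171.4.210.79) does not contain 171.20.210.79
  171.20.214.0/24 (171.20.214.0 - 171.20.214.255) does not contain 171.20.210.79
  171.21.128.0/17 (171.21.128.0 - 171.21.255.255) does not contain 171.20.210.79
  171.21.0.0/16 (171.21.0.0 - 171.21.255.255) does not contain 171.20.210.79
  175.20.0.0/14 (175.20.0.0 - 175.23.255.255) does not contain 171.20.210.79
  171.80.0.0/13 (171.80.0.0 - 171.87.255.255) does not contain 171.20.210.79
Longest matching prefix is /12 -> next hop 166.73.227.153.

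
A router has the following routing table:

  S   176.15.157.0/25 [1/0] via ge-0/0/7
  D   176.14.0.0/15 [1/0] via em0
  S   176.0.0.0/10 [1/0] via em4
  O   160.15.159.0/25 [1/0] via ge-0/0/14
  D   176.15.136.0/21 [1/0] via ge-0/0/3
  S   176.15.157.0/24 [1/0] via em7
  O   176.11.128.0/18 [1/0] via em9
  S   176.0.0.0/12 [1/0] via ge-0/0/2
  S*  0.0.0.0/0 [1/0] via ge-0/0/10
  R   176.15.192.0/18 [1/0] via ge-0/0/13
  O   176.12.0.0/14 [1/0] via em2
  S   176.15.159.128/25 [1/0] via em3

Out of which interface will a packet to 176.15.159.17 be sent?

Routes whose prefix contains 176.15.159.17:
  0.0.0.0/0 (default, matches everything) -> ge-0/0/10
  176.0.0.0/10 (176.0.0.0 - 176.63.255.255) -> em4
  176.0.0.0/12 (176.0.0.0 - 176.15.255.255) -> ge-0/0/2
  176.12.0.0/14 (176.12.0.0 - 176.15.255.255) -> em2
  176.14.0.0/15 (176.14.0.0 - 176.15.255.255) -> em0
More-specific entries that do NOT match:
  176.15.157.0/25 (176.15.157.0 - 176.15.157.127) does not contain 176.15.159.17
  160.15.159.0/25 (160.15.159.0 - 160.15.159.127) does not contain 176.15.159.17
  176.15.159.128/25 (176.15.159.128 - 176.15.159.255) does not contain 176.15.159.17
  176.15.157.0/24 (176.15.157.0 - 176.15.157.255) does not contain 176.15.159.17
  176.15.136.0/21 (176.15.136.0 - 176.15.143.255) does not contain 176.15.159.17
  176.11.128.0/18 (176.11.128.0 - 176.11.191.255) does not contain 176.15.159.17
  176.15.192.0/18 (176.15.192.0 - 176.15.255.255) does not contain 176.15.159.17
Longest matching prefix is /15 -> interface em0.

em0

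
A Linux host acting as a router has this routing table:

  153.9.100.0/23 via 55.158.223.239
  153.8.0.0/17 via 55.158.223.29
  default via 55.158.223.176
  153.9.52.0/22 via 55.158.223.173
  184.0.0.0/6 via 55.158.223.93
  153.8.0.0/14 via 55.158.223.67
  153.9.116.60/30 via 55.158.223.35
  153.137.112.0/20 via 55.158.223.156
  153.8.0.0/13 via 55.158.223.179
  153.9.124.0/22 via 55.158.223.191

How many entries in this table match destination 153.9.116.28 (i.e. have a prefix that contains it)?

Prefixes containing 153.9.116.28:
  0.0.0.0/0 (default, matches everything)
  153.8.0.0/13 (153.8.0.0 - 153.15.255.255)
  153.8.0.0/14 (153.8.0.0 - 153.11.255.255)
Total matching entries: 3.

3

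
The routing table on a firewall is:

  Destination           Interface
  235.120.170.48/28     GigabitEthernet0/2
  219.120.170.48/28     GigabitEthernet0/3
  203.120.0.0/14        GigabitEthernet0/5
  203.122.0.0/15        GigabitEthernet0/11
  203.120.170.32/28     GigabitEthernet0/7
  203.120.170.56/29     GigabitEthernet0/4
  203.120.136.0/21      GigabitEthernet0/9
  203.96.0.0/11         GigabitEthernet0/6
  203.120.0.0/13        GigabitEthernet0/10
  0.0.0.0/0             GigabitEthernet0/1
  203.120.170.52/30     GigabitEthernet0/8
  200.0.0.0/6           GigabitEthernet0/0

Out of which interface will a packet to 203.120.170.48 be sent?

Routes whose prefix contains 203.120.170.48:
  0.0.0.0/0 (default, matches everything) -> GigabitEthernet0/1
  200.0.0.0/6 (200.0.0.0 - 203.255.255.255) -> GigabitEthernet0/0
  203.96.0.0/11 (203.96.0.0 - 203.127.255.255) -> GigabitEthernet0/6
  203.120.0.0/13 (203.120.0.0 - 203.127.255.255) -> GigabitEthernet0/10
  203.120.0.0/14 (203.120.0.0 - 203.123.255.255) -> GigabitEthernet0/5
More-specific entries that do NOT match:
  203.120.170.52/30 (203.120.170.52 - 203.120.170.55) does not contain 203.120.170.48
  203.120.170.56/29 (203.120.170.56 - 203.120.170.63) does not contain 203.120.170.48
  235.120.170.48/28 (235.120.170.48 - 235.120.170.63) does not contain 203.120.170.48
  219.120.170.48/28 (219.120.170.48 - 219.120.170.63) does not contain 203.120.170.48
  203.120.170.32/28 (203.120.170.32 - 203.120.170.47) does not contain 203.120.170.48
  203.120.136.0/21 (203.120.136.0 - 203.120.143.255) does not contain 203.120.170.48
  203.122.0.0/15 (203.122.0.0 - 203.123.255.255) does not contain 203.120.170.48
Longest matching prefix is /14 -> interface GigabitEthernet0/5.

GigabitEthernet0/5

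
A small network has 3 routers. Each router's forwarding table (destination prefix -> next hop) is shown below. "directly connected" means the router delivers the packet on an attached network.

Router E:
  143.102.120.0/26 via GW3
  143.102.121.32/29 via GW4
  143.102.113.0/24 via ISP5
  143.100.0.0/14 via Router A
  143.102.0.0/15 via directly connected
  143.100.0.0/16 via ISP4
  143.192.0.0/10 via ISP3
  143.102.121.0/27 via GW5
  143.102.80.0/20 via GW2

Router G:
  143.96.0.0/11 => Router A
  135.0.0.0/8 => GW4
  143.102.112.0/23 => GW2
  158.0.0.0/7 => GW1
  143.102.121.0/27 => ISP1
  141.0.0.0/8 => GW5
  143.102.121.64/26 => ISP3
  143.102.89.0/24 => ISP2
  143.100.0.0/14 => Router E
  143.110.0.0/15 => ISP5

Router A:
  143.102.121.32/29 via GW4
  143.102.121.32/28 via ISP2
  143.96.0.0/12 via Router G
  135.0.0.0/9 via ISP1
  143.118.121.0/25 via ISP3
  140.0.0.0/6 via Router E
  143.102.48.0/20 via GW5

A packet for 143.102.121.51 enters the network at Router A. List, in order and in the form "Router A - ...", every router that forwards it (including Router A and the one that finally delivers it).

Router A - Router G - Router E

At Router A: longest match for 143.102.121.51 is 143.96.0.0/12 -> Router G
At Router G: longest match for 143.102.121.51 is 143.100.0.0/14 -> Router E
At Router E: longest match for 143.102.121.51 is 143.102.0.0/15 -> directly connected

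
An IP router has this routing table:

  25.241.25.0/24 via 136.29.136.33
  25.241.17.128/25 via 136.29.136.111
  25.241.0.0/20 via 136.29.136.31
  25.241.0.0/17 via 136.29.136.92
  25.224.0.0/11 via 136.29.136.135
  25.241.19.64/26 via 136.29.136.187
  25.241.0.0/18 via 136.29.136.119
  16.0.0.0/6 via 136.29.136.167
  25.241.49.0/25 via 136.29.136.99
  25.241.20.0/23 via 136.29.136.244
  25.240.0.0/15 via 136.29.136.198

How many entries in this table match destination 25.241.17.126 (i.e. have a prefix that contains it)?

Prefixes containing 25.241.17.126:
  25.224.0.0/11 (25.224.0.0 - 25.255.255.255)
  25.240.0.0/15 (25.240.0.0 - 25.241.255.255)
  25.241.0.0/17 (25.241.0.0 - 25.241.127.255)
  25.241.0.0/18 (25.241.0.0 - 25.241.63.255)
Total matching entries: 4.

4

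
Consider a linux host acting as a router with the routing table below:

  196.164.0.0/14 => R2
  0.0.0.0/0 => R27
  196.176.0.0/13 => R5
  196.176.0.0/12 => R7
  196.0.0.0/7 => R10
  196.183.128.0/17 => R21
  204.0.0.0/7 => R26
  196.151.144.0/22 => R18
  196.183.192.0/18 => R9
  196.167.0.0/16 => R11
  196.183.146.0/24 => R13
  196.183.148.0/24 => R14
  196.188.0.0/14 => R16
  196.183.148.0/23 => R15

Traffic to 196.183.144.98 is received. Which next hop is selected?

Routes whose prefix contains 196.183.144.98:
  0.0.0.0/0 (default, matches everything) -> R27
  196.0.0.0/7 (196.0.0.0 - 197.255.255.255) -> R10
  196.176.0.0/12 (196.176.0.0 - 196.191.255.255) -> R7
  196.176.0.0/13 (196.176.0.0 - 196.183.255.255) -> R5
  196.183.128.0/17 (196.183.128.0 - 196.183.255.255) -> R21
More-specific entries that do NOT match:
  196.183.146.0/24 (196.183.146.0 - 196.183.146.255) does not contain 196.183.144.98
  196.183.148.0/24 (196.183.148.0 - 196.183.148.255) does not contain 196.183.144.98
  196.183.148.0/23 (196.183.148.0 - 196.183.149.255) does not contain 196.183.144.98
  196.151.144.0/22 (196.151.144.0 - 196.151.147.255) does not contain 196.183.144.98
  196.183.192.0/18 (196.183.192.0 - 196.183.255.255) does not contain 196.183.144.98
Longest matching prefix is /17 -> next hop R21.

R21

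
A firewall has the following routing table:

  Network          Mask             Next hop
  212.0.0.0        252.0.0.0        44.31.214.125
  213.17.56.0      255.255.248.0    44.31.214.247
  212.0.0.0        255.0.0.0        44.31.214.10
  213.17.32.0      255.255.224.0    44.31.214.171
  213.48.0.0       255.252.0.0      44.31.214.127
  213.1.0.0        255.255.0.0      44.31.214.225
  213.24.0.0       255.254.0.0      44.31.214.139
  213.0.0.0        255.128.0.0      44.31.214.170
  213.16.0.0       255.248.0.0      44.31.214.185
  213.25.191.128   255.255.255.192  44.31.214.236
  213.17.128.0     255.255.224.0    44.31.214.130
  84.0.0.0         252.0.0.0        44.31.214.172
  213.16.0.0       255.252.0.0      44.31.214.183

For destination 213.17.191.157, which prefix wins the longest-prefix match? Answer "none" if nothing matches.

213.16.0.0/14

Entries matching 213.17.191.157:
  212.0.0.0/6 (212.0.0.0 - 215.255.255.255)
  213.0.0.0/9 (213.0.0.0 - 213.127.255.255)
  213.16.0.0/13 (213.16.0.0 - 213.23.255.255)
  213.16.0.0/14 (213.16.0.0 - 213.19.255.255)
Most specific is 213.16.0.0/14.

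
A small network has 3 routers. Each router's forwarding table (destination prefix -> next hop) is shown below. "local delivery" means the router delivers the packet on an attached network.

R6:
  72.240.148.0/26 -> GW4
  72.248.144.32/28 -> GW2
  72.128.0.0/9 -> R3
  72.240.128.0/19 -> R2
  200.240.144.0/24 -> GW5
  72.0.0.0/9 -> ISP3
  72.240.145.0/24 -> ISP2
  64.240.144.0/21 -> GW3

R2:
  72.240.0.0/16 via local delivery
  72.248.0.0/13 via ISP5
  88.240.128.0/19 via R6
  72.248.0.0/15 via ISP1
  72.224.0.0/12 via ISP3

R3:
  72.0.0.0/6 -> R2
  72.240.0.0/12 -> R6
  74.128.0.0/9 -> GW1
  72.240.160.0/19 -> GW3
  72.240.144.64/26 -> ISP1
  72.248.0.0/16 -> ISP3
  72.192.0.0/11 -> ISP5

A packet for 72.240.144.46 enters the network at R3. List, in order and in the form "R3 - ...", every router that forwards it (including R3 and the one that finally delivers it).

R3 - R6 - R2

At R3: longest match for 72.240.144.46 is 72.240.0.0/12 -> R6
At R6: longest match for 72.240.144.46 is 72.240.128.0/19 -> R2
At R2: longest match for 72.240.144.46 is 72.240.0.0/16 -> local delivery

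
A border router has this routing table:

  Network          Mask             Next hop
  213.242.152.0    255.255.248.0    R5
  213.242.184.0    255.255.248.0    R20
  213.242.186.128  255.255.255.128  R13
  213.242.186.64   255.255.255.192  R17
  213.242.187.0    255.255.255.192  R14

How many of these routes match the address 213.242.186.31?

Prefixes containing 213.242.186.31:
  213.242.184.0/21 (213.242.184.0 - 213.242.191.255)
Total matching entries: 1.

1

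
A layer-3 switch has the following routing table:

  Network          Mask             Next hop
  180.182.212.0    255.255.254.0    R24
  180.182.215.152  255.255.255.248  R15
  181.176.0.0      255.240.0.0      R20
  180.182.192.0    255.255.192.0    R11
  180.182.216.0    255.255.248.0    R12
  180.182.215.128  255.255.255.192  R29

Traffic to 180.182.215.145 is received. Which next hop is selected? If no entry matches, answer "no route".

R29

Routes whose prefix contains 180.182.215.145:
  180.182.192.0/18 (180.182.192.0 - 180.182.255.255) -> R11
  180.182.215.128/26 (180.182.215.128 - 180.182.215.191) -> R29
More-specific entries that do NOT match:
  180.182.215.152/29 (180.182.215.152 - 180.182.215.159) does not contain 180.182.215.145
Longest matching prefix is /26 -> next hop R29.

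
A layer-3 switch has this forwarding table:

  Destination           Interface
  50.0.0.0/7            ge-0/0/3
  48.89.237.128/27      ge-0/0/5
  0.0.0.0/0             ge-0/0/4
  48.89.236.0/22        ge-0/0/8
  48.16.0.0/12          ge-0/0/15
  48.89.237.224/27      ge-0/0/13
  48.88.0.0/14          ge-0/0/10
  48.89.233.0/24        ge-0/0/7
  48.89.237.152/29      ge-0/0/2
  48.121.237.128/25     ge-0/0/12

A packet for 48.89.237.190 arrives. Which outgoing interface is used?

ge-0/0/8

Routes whose prefix contains 48.89.237.190:
  0.0.0.0/0 (default, matches everything) -> ge-0/0/4
  48.88.0.0/14 (48.88.0.0 - 48.91.255.255) -> ge-0/0/10
  48.89.236.0/22 (48.89.236.0 - 48.89.239.255) -> ge-0/0/8
More-specific entries that do NOT match:
  48.89.237.152/29 (48.89.237.152 - 48.89.237.159) does not contain 48.89.237.190
  48.89.237.128/27 (48.89.237.128 - 48.89.237.159) does not contain 48.89.237.190
  48.89.237.224/27 (48.89.237.224 - 48.89.237.255) does not contain 48.89.237.190
  48.121.237.128/25 (48.121.237.128 - 48.121.237.255) does not contain 48.89.237.190
  48.89.233.0/24 (48.89.233.0 - 48.89.233.255) does not contain 48.89.237.190
Longest matching prefix is /22 -> interface ge-0/0/8.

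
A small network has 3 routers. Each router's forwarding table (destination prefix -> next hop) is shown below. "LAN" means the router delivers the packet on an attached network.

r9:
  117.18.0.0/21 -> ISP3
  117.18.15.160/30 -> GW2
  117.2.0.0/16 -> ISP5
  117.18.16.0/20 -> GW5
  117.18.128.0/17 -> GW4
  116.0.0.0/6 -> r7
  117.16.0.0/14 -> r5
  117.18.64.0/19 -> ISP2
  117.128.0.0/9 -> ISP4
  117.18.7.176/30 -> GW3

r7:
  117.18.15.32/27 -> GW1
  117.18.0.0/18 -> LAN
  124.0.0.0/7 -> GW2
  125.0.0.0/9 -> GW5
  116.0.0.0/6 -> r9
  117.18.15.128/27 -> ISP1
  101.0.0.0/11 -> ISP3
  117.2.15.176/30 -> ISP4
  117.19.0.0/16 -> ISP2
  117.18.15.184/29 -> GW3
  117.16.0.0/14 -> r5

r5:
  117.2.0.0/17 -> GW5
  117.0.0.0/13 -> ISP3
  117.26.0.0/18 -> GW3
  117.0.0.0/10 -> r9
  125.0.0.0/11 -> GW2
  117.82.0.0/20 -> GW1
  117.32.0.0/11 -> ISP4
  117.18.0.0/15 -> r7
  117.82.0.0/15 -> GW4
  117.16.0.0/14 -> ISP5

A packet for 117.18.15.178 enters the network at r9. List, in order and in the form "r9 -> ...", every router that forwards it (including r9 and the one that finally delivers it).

At r9: longest match for 117.18.15.178 is 117.16.0.0/14 -> r5
At r5: longest match for 117.18.15.178 is 117.18.0.0/15 -> r7
At r7: longest match for 117.18.15.178 is 117.18.0.0/18 -> LAN

r9 -> r5 -> r7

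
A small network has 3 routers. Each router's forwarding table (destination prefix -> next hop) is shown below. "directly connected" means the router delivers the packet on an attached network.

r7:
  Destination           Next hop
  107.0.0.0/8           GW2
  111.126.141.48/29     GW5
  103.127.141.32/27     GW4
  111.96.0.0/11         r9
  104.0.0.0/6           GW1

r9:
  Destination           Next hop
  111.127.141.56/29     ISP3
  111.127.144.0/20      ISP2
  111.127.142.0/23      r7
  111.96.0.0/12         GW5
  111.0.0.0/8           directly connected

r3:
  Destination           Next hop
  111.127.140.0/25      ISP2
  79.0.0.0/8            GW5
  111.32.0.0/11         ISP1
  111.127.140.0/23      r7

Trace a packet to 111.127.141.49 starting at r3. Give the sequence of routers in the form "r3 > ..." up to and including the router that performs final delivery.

At r3: longest match for 111.127.141.49 is 111.127.140.0/23 -> r7
At r7: longest match for 111.127.141.49 is 111.96.0.0/11 -> r9
At r9: longest match for 111.127.141.49 is 111.0.0.0/8 -> directly connected

r3 > r7 > r9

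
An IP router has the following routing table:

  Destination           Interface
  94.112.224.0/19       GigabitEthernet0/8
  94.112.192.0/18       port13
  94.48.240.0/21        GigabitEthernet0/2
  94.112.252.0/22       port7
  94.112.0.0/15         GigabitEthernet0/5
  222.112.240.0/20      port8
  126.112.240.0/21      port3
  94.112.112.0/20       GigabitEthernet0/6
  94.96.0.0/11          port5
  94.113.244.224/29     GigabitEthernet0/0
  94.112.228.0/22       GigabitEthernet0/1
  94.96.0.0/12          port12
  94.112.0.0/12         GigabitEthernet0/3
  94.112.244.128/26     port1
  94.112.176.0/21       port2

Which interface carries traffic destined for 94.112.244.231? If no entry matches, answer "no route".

Routes whose prefix contains 94.112.244.231:
  94.96.0.0/11 (94.96.0.0 - 94.127.255.255) -> port5
  94.112.0.0/12 (94.112.0.0 - 94.127.255.255) -> GigabitEthernet0/3
  94.112.0.0/15 (94.112.0.0 - 94.113.255.255) -> GigabitEthernet0/5
  94.112.192.0/18 (94.112.192.0 - 94.112.255.255) -> port13
  94.112.224.0/19 (94.112.224.0 - 94.112.255.255) -> GigabitEthernet0/8
More-specific entries that do NOT match:
  94.113.244.224/29 (94.113.244.224 - 94.113.244.231) does not contain 94.112.244.231
  94.112.244.128/26 (94.112.244.128 - 94.112.244.191) does not contain 94.112.244.231
  94.112.252.0/22 (94.112.252.0 - 94.112.255.255) does not contain 94.112.244.231
  94.112.228.0/22 (94.112.228.0 - 94.112.231.255) does not contain 94.112.244.231
  94.48.240.0/21 (94.48.240.0 - 94.48.247.255) does not contain 94.112.244.231
  126.112.240.0/21 (126.112.240.0 - 126.112.247.255) does not contain 94.112.244.231
  94.112.176.0/21 (94.112.176.0 - 94.112.183.255) does not contain 94.112.244.231
  222.112.240.0/20 (222.112.240.0 - 222.112.255.255) does not contain 94.112.244.231
  94.112.112.0/20 (94.112.112.0 - 94.112.127.255) does not contain 94.112.244.231
Longest matching prefix is /19 -> interface GigabitEthernet0/8.

GigabitEthernet0/8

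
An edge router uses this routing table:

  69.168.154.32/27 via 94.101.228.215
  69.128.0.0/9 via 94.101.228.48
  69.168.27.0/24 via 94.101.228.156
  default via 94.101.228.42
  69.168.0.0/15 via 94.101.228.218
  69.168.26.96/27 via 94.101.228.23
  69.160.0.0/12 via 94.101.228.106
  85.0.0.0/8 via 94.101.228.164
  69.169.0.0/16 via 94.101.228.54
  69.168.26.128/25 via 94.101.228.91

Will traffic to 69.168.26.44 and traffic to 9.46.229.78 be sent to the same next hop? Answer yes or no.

69.168.26.44: longest match 69.168.0.0/15 -> 94.101.228.218
9.46.229.78: longest match 0.0.0.0/0 -> 94.101.228.42

no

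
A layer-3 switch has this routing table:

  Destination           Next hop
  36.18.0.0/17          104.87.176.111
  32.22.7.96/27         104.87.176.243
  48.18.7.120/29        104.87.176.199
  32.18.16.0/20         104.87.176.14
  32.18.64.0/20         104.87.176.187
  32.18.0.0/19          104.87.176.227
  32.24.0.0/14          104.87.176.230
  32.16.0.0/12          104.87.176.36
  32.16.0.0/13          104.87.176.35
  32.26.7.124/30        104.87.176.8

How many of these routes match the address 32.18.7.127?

Prefixes containing 32.18.7.127:
  32.16.0.0/12 (32.16.0.0 - 32.31.255.255)
  32.16.0.0/13 (32.16.0.0 - 32.23.255.255)
  32.18.0.0/19 (32.18.0.0 - 32.18.31.255)
Total matching entries: 3.

3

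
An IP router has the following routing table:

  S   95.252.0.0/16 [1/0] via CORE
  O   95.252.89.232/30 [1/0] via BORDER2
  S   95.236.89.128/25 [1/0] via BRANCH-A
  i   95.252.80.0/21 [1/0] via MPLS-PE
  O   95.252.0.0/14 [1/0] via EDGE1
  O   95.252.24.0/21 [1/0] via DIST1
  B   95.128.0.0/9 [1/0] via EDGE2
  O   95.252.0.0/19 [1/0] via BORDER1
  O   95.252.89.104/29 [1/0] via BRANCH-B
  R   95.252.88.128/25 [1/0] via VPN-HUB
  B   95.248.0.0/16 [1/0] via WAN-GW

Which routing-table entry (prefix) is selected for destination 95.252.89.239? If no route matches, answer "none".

Entries matching 95.252.89.239:
  95.128.0.0/9 (95.128.0.0 - 95.255.255.255)
  95.252.0.0/14 (95.252.0.0 - 95.255.255.255)
  95.252.0.0/16 (95.252.0.0 - 95.252.255.255)
Most specific is 95.252.0.0/16.

95.252.0.0/16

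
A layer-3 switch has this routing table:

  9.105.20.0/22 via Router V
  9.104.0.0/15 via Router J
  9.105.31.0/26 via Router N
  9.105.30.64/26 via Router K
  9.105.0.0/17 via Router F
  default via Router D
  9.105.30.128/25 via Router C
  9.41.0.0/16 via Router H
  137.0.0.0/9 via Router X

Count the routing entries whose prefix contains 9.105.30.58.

3

Prefixes containing 9.105.30.58:
  0.0.0.0/0 (default, matches everything)
  9.104.0.0/15 (9.104.0.0 - 9.105.255.255)
  9.105.0.0/17 (9.105.0.0 - 9.105.127.255)
Total matching entries: 3.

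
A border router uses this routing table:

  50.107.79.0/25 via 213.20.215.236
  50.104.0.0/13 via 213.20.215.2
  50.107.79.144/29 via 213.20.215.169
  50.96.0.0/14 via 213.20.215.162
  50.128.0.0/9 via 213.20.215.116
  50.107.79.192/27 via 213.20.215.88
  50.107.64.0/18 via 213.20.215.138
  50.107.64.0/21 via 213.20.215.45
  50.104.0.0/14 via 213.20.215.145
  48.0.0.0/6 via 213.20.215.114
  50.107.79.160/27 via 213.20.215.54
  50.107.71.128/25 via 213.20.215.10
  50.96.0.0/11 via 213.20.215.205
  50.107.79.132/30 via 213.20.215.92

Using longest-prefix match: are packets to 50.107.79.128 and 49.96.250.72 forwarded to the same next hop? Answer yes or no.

50.107.79.128: longest match 50.107.64.0/18 -> 213.20.215.138
49.96.250.72: longest match 48.0.0.0/6 -> 213.20.215.114

no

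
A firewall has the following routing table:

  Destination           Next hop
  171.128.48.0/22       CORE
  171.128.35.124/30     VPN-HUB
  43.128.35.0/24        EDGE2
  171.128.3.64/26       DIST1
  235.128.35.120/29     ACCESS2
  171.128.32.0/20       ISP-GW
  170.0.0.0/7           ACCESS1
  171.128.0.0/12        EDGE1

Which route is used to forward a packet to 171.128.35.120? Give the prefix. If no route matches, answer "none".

Entries matching 171.128.35.120:
  170.0.0.0/7 (170.0.0.0 - 171.255.255.255)
  171.128.0.0/12 (171.128.0.0 - 171.143.255.255)
  171.128.32.0/20 (171.128.32.0 - 171.128.47.255)
Most specific is 171.128.32.0/20.

171.128.32.0/20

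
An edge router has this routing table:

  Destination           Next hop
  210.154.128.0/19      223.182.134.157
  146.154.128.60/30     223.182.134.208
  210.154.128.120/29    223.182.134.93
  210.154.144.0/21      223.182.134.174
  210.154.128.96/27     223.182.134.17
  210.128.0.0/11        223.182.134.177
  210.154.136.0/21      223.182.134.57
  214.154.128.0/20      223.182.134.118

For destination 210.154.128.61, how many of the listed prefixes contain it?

2

Prefixes containing 210.154.128.61:
  210.128.0.0/11 (210.128.0.0 - 210.159.255.255)
  210.154.128.0/19 (210.154.128.0 - 210.154.159.255)
Total matching entries: 2.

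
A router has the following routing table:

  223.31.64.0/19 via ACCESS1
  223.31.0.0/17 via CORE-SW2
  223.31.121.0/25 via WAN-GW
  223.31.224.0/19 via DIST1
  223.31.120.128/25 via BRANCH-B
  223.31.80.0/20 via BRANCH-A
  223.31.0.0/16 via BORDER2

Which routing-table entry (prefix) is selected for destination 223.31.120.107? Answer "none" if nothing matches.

223.31.0.0/17

Entries matching 223.31.120.107:
  223.31.0.0/16 (223.31.0.0 - 223.31.255.255)
  223.31.0.0/17 (223.31.0.0 - 223.31.127.255)
Most specific is 223.31.0.0/17.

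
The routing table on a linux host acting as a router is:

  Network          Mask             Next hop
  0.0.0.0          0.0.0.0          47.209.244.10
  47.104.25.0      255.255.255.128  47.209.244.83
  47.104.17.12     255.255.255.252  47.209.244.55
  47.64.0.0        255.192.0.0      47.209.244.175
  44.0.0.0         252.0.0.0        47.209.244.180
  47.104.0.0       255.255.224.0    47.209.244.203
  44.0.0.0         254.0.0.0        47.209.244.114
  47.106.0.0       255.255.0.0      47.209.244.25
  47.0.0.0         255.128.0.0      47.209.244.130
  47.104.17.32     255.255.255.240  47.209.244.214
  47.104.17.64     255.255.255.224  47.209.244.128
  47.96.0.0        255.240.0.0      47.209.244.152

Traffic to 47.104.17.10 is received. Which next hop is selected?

47.209.244.203

Routes whose prefix contains 47.104.17.10:
  0.0.0.0/0 (default, matches everything) -> 47.209.244.10
  44.0.0.0/6 (44.0.0.0 - 47.255.255.255) -> 47.209.244.180
  47.0.0.0/9 (47.0.0.0 - 47.127.255.255) -> 47.209.244.130
  47.64.0.0/10 (47.64.0.0 - 47.127.255.255) -> 47.209.244.175
  47.96.0.0/12 (47.96.0.0 - 47.111.255.255) -> 47.209.244.152
  47.104.0.0/19 (47.104.0.0 - 47.104.31.255) -> 47.209.244.203
More-specific entries that do NOT match:
  47.104.17.12/30 (47.104.17.12 - 47.104.17.15) does not contain 47.104.17.10
  47.104.17.32/28 (47.104.17.32 - 47.104.17.47) does not contain 47.104.17.10
  47.104.17.64/27 (47.104.17.64 - 47.104.17.95) does not contain 47.104.17.10
  47.104.25.0/25 (47.104.25.0 - 47.104.25.127) does not contain 47.104.17.10
Longest matching prefix is /19 -> next hop 47.209.244.203.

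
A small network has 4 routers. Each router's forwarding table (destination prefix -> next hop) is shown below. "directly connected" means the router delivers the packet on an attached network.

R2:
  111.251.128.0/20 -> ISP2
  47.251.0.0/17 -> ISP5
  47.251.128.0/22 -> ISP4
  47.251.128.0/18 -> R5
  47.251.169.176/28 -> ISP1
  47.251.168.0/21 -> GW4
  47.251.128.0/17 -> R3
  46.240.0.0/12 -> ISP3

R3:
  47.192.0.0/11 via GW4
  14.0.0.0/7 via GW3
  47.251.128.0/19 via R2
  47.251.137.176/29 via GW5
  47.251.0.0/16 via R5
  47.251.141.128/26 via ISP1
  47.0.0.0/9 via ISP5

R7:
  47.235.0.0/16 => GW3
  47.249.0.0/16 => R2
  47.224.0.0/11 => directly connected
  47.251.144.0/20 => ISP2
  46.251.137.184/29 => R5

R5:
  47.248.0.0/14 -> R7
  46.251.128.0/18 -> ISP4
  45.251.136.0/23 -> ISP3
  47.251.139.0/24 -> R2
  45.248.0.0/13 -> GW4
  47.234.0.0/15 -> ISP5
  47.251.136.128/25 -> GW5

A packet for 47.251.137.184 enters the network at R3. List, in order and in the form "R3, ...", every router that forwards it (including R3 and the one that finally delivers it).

R3, R2, R5, R7

At R3: longest match for 47.251.137.184 is 47.251.128.0/19 -> R2
At R2: longest match for 47.251.137.184 is 47.251.128.0/18 -> R5
At R5: longest match for 47.251.137.184 is 47.248.0.0/14 -> R7
At R7: longest match for 47.251.137.184 is 47.224.0.0/11 -> directly connected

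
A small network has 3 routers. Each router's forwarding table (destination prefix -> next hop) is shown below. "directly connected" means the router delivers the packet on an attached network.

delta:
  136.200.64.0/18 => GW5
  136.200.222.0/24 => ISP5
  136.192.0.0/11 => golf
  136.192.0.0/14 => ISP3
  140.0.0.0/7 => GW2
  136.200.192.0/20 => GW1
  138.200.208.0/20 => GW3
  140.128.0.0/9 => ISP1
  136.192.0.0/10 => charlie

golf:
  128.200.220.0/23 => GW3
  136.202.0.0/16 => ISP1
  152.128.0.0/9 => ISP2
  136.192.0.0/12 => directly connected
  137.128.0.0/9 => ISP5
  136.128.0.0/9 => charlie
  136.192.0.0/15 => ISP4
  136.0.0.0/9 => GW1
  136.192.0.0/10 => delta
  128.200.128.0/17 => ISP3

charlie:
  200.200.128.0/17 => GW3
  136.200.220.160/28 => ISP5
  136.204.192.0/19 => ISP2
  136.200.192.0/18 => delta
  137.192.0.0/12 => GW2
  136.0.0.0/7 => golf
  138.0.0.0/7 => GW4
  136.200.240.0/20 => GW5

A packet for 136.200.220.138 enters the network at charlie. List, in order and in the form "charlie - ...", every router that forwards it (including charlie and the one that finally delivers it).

charlie - delta - golf

At charlie: longest match for 136.200.220.138 is 136.200.192.0/18 -> delta
At delta: longest match for 136.200.220.138 is 136.192.0.0/11 -> golf
At golf: longest match for 136.200.220.138 is 136.192.0.0/12 -> directly connected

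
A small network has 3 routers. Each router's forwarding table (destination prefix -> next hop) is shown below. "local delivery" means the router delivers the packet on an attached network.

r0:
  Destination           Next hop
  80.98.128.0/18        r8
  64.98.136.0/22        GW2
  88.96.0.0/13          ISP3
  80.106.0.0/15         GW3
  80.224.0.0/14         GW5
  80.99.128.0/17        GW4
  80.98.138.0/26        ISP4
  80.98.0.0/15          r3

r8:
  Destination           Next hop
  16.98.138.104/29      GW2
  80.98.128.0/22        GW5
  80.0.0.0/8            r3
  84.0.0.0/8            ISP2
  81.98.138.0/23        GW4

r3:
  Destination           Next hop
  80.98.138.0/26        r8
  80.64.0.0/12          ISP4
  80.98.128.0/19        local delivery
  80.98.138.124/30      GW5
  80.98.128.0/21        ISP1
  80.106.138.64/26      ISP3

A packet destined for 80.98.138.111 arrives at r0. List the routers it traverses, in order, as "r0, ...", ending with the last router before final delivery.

r0, r8, r3

At r0: longest match for 80.98.138.111 is 80.98.128.0/18 -> r8
At r8: longest match for 80.98.138.111 is 80.0.0.0/8 -> r3
At r3: longest match for 80.98.138.111 is 80.98.128.0/19 -> local delivery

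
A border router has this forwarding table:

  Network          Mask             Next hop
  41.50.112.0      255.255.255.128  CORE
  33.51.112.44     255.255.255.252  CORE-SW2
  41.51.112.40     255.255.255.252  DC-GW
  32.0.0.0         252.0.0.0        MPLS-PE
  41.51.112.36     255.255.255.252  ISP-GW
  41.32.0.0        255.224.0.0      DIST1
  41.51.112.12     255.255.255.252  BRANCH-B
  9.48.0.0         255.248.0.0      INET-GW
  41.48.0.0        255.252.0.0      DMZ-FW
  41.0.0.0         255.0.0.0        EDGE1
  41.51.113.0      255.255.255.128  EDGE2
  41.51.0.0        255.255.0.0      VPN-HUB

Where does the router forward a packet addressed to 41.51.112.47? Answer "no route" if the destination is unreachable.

Routes whose prefix contains 41.51.112.47:
  41.0.0.0/8 (41.0.0.0 - 41.255.255.255) -> EDGE1
  41.32.0.0/11 (41.32.0.0 - 41.63.255.255) -> DIST1
  41.48.0.0/14 (41.48.0.0 - 41.51.255.255) -> DMZ-FW
  41.51.0.0/16 (41.51.0.0 - 41.51.255.255) -> VPN-HUB
More-specific entries that do NOT match:
  33.51.112.44/30 (33.51.112.44 - 33.51.112.47) does not contain 41.51.112.47
  41.51.112.40/30 (41.51.112.40 - 41.51.112.43) does not contain 41.51.112.47
  41.51.112.36/30 (41.51.112.36 - 41.51.112.39) does not contain 41.51.112.47
  41.51.112.12/30 (41.51.112.12 - 41.51.112.15) does not contain 41.51.112.47
  41.50.112.0/25 (41.50.112.0 - 41.50.112.127) does not contain 41.51.112.47
  41.51.113.0/25 (41.51.113.0 - 41.51.113.127) does not contain 41.51.112.47
Longest matching prefix is /16 -> next hop VPN-HUB.

VPN-HUB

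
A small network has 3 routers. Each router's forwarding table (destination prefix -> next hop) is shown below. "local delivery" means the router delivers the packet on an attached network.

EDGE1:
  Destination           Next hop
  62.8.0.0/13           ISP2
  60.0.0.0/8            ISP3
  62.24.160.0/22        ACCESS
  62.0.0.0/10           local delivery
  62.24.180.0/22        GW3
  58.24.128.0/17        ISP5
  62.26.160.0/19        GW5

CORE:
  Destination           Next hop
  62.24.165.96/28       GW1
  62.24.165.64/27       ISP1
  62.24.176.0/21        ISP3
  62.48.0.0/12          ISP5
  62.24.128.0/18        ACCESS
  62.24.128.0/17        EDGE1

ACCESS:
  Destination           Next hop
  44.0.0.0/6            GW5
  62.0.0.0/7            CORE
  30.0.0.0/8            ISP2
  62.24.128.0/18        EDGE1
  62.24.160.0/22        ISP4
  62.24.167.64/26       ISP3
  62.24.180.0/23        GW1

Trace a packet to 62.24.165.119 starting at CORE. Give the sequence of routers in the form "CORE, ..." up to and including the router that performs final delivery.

CORE, ACCESS, EDGE1

At CORE: longest match for 62.24.165.119 is 62.24.128.0/18 -> ACCESS
At ACCESS: longest match for 62.24.165.119 is 62.24.128.0/18 -> EDGE1
At EDGE1: longest match for 62.24.165.119 is 62.0.0.0/10 -> local delivery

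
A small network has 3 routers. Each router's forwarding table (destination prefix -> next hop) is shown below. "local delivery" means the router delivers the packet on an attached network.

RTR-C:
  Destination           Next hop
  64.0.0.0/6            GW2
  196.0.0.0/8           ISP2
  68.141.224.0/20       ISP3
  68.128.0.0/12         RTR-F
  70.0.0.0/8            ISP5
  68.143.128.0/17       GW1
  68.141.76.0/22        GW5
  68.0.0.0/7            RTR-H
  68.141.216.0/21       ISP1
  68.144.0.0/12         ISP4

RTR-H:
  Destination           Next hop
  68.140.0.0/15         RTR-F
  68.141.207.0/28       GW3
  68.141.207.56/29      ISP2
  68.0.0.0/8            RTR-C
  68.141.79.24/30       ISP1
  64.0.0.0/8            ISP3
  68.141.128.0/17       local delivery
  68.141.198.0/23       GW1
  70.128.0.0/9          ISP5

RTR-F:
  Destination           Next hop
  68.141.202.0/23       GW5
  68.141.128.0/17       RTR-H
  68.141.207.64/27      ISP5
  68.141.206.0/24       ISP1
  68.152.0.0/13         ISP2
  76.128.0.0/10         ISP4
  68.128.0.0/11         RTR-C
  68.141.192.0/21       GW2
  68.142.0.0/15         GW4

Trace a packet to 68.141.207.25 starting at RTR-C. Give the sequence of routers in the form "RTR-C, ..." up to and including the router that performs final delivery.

At RTR-C: longest match for 68.141.207.25 is 68.128.0.0/12 -> RTR-F
At RTR-F: longest match for 68.141.207.25 is 68.141.128.0/17 -> RTR-H
At RTR-H: longest match for 68.141.207.25 is 68.141.128.0/17 -> local delivery

RTR-C, RTR-F, RTR-H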